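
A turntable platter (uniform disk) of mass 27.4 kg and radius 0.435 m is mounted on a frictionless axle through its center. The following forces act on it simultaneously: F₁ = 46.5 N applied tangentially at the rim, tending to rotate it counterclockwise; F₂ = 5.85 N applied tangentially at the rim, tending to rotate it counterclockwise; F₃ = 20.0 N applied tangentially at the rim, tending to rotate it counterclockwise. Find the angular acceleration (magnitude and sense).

α ≈ 12.1 rad/s², counterclockwise

I = ½MR² = (1/2)(27.4)(0.435)² = 2.592 kg·m².
Taking counterclockwise as positive: τ₁ = +(46.5)(0.435) = +20.23 N·m; τ₂ = +(5.85)(0.435) = +2.545 N·m; τ₃ = +(20.0)(0.435) = +8.700 N·m.
Net torque τ = 31.47 N·m.
α = τ/I = 31.47/2.592 = 12.14 rad/s².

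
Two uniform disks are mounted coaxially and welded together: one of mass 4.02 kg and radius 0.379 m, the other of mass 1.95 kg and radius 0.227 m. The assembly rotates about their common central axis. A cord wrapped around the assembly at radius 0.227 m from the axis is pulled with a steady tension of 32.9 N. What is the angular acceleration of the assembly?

α ≈ 22.0 rad/s²

I = ½M₁R₁² + ½M₂R₂² = ½(4.02)(0.379)² + ½(1.95)(0.227)² = 0.3390 kg·m².
τ = F r = (32.9)(0.227) = 7.468 N·m.
α = τ/I = 7.468/0.3390 = 22.03 rad/s².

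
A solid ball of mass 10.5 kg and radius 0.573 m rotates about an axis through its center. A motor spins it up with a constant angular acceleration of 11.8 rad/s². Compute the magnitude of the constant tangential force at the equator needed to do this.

I = (2/5)MR² = (2/5)(10.5)(0.573)² = 1.379 kg·m².
The required torque is τ = Iα = (1.379)(11.80) = 16.27 N·m.
A tangential force at the equator gives τ = FR, so F = τ/R = 16.27/0.573 = 28.40 N.

F ≈ 28.4 N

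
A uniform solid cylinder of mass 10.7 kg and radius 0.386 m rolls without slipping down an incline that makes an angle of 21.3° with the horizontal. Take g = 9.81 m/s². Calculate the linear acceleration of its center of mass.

a ≈ 2.38 m/s²

Translation along the incline: Mg sinθ − f = Ma.
Rotation about the center: fR = Iα with I = ½MR². No-slip gives a = αR, so f = (I/R²)a = (1/2)M a.
Substituting: Mg sinθ = (1 + 0.5000)Ma, so a = g sinθ/(1 + 0.5000) = (9.81) sin 21.3° / 1.500 = 2.376 m/s².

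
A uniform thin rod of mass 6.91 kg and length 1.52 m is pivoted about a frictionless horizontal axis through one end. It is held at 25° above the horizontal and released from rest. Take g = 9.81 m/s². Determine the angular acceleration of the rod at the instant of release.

α ≈ 8.77 rad/s²

About the pivot, I = (1/3)ML² = (1/3)(6.91)(1.52)² = 5.322 kg·m².
The weight acts at the center, a distance L/2 = 0.7600 m from the pivot; τ = Mg(L/2) cos 25° = 46.69 N·m.
α = τ/I = 46.69/5.322 = 8.774 rad/s².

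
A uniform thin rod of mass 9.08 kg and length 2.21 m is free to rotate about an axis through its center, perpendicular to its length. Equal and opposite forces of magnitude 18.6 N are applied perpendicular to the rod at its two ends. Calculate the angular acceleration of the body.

I = (1/12)ML² = (1/12)(9.08)(2.21)² = 3.696 kg·m².
The couple gives τ = F·(L/2) + F·(L/2) = F L = (18.6)(2.21) = 41.11 N·m.
From τ = Iα: α = 41.11/3.696 = 11.12 rad/s².

α ≈ 11.1 rad/s²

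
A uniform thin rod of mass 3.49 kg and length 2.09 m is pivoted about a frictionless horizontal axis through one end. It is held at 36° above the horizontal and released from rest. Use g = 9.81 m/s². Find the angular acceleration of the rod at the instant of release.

α ≈ 5.70 rad/s²

About the pivot, I = (1/3)ML² = (1/3)(3.49)(2.09)² = 5.082 kg·m².
The weight acts at the center, a distance L/2 = 1.045 m from the pivot; τ = Mg(L/2) cos 36° = 28.94 N·m.
α = τ/I = 28.94/5.082 = 5.696 rad/s².
(Equivalently α = (3g/(2L)) cos 36° = 5.696 rad/s².)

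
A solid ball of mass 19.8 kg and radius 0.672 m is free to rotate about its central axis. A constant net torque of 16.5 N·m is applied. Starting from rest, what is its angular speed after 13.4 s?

ω ≈ 61.8 rad/s

I = (2/5)MR² = (2/5)(19.8)(0.672)² = 3.577 kg·m².
α = τ/I = 16.5/3.577 = 4.613 rad/s².
ω = ω₀ + αt = 0 + (4.613)(13.4) = 61.82 rad/s.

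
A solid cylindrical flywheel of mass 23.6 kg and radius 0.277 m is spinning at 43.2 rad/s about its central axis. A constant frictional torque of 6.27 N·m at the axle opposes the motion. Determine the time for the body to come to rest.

t ≈ 6.24 s

I = ½MR² = (1/2)(23.6)(0.277)² = 0.9054 kg·m².
The net torque has magnitude 6.27 N·m, opposing ω.
|α| = τ/I = 6.270/0.9054 = 6.925 rad/s² (deceleration).
0 = ω₀ − |α|t ⇒ t = ω₀/|α| = 43.2/6.925 = 6.238 s.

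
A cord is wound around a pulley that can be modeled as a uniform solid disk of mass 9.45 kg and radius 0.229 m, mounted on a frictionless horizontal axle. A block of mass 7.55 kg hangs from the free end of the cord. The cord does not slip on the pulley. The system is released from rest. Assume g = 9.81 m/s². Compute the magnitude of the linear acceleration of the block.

a ≈ 6.03 m/s²

I = ½MR² = (1/2)(9.45)(0.229)² = 0.2478 kg·m².
Block: mg − T = ma. Pulley: TR = Iα. No-slip: a = αR, so T = (I/R²)a = 4.725·a.
Then mg = (m + 4.725)a, so a = (7.55)(9.81)/(7.55 + 4.725) = 6.034 m/s².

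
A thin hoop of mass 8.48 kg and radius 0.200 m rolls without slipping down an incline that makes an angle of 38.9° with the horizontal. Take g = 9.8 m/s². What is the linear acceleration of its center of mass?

a ≈ 3.08 m/s²

Translation along the incline: Mg sinθ − f = Ma.
Rotation about the center: fR = Iα with I = MR². No-slip gives a = αR, so f = (I/R²)a = M a.
Substituting: Mg sinθ = (1 + 1.000)Ma, so a = g sinθ/(1 + 1.000) = (9.8) sin 38.9° / 2.000 = 3.077 m/s².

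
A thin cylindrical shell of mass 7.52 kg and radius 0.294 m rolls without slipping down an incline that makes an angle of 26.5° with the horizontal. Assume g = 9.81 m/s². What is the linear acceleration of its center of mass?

Translation along the incline: Mg sinθ − f = Ma.
Rotation about the center: fR = Iα with I = MR². No-slip gives a = αR, so f = (I/R²)a = M a.
Substituting: Mg sinθ = (1 + 1.000)Ma, so a = g sinθ/(1 + 1.000) = (9.81) sin 26.5° / 2.000 = 2.189 m/s².

a ≈ 2.19 m/s²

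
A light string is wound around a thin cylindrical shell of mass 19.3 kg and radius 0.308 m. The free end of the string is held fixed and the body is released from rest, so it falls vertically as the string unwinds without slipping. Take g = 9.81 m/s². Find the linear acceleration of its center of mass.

Translation: Mg − T = Ma. Rotation about the center: TR = Iα with I = MR².
With a = αR: T = (I/R²)a = M a, so Mg = (1 + 1.000)Ma.
a = g/(1 + 1.000) = 9.81/2.000 = 4.905 m/s².

a ≈ 4.91 m/s²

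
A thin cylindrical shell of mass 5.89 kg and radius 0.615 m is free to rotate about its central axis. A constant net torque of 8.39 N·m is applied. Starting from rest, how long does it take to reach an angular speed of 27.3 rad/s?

t ≈ 7.25 s

I = MR² = (5.89)(0.615)² = 2.228 kg·m².
α = τ/I = 8.39/2.228 = 3.766 rad/s².
ω = αt ⇒ t = ω/α = 27.3/3.766 = 7.249 s.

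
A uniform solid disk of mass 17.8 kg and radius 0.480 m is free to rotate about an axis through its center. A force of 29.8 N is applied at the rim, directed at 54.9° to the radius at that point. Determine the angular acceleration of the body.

α ≈ 5.71 rad/s²

I = ½MR² = (1/2)(17.8)(0.480)² = 2.051 kg·m².
Only the tangential component produces torque: τ = F R sinθ = (29.8)(0.480) sin 54.9° = 11.70 N·m.
From τ = Iα: α = 11.70/2.051 = 5.707 rad/s².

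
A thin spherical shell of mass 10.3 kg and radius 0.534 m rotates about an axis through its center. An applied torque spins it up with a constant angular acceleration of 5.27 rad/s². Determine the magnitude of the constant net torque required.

I = (2/3)MR² = (2/3)(10.3)(0.534)² = 1.958 kg·m².
τ = Iα = (1.958)(5.270) = 10.32 N·m.

τ ≈ 10.3 N·m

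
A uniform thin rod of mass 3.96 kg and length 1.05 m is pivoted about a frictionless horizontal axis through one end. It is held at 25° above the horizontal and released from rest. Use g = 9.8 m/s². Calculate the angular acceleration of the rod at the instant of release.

About the pivot, I = (1/3)ML² = (1/3)(3.96)(1.05)² = 1.455 kg·m².
The weight acts at the center, a distance L/2 = 0.5250 m from the pivot; τ = Mg(L/2) cos 25° = 18.47 N·m.
α = τ/I = 18.47/1.455 = 12.69 rad/s².
(Equivalently α = (3g/(2L)) cos 25° = 12.69 rad/s².)

α ≈ 12.7 rad/s²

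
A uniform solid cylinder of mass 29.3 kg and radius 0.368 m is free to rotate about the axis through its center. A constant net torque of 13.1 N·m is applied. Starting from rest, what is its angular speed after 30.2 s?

ω ≈ 199 rad/s

I = ½MR² = (1/2)(29.3)(0.368)² = 1.984 kg·m².
α = τ/I = 13.1/1.984 = 6.603 rad/s².
ω = ω₀ + αt = 0 + (6.603)(30.2) = 199.4 rad/s.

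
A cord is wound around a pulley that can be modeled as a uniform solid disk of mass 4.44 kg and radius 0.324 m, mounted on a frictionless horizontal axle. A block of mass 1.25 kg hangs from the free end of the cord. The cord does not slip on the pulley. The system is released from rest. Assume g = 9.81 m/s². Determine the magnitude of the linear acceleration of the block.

a ≈ 3.53 m/s²

I = ½MR² = (1/2)(4.44)(0.324)² = 0.2330 kg·m².
Block: mg − T = ma. Pulley: TR = Iα. No-slip: a = αR, so T = (I/R²)a = 2.220·a.
Then mg = (m + 2.220)a, so a = (1.25)(9.81)/(1.25 + 2.220) = 3.534 m/s².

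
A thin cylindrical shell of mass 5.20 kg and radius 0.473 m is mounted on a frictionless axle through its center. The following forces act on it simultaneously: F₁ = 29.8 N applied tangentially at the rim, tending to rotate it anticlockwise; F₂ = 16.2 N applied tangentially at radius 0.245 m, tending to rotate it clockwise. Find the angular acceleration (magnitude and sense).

α ≈ 8.70 rad/s², anticlockwise

I = MR² = (5.20)(0.473)² = 1.163 kg·m².
Taking anticlockwise as positive: τ₁ = +(29.8)(0.473) = +14.10 N·m; τ₂ = −(16.2)(0.245) = −3.969 N·m.
Net torque τ = 10.13 N·m.
α = τ/I = 10.13/1.163 = 8.704 rad/s².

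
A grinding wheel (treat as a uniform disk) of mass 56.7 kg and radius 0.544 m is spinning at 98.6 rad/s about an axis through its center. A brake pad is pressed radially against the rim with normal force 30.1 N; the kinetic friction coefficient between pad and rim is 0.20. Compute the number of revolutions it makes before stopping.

≈ 1980 revolutions

I = ½MR² = (1/2)(56.7)(0.544)² = 8.390 kg·m².
Friction force f = μN = (0.20)(30.1) = 6.020 N at the rim; torque magnitude τ = fR = 3.275 N·m, opposing ω.
|α| = τ/I = 3.275/8.390 = 0.3903 rad/s² (deceleration).
ω² = ω₀² − 2|α|θ with ω = 0 ⇒ θ = ω₀²/(2|α|) = 12450 rad = 1982 rev.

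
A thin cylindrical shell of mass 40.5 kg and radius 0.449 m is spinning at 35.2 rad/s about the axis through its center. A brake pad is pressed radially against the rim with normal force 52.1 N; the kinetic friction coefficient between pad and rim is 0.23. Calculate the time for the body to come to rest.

t ≈ 53.4 s

I = MR² = (40.5)(0.449)² = 8.165 kg·m².
Friction force f = μN = (0.23)(52.1) = 11.98 N at the rim; torque magnitude τ = fR = 5.380 N·m, opposing ω.
|α| = τ/I = 5.380/8.165 = 0.6590 rad/s² (deceleration).
0 = ω₀ − |α|t ⇒ t = ω₀/|α| = 35.2/0.6590 = 53.42 s.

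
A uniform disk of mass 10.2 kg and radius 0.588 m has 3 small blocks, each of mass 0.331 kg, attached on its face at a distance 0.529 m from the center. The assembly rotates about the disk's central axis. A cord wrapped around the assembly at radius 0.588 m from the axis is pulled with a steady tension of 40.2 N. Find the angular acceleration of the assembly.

I_disk = ½MR² = ½(10.2)(0.588)² = 1.763 kg·m².
I_blocks = 3·m·r² = 3(0.331)(0.529)² = 0.2779 kg·m².
Total I = 2.041 kg·m².
τ = F r = (40.2)(0.588) = 23.64 N·m.
α = τ/I = 23.64/2.041 = 11.58 rad/s².

α ≈ 11.6 rad/s²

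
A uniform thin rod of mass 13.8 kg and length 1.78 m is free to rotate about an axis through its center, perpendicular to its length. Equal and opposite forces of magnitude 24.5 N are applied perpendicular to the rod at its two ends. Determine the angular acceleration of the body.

α ≈ 12.0 rad/s²

I = (1/12)ML² = (1/12)(13.8)(1.78)² = 3.644 kg·m².
The couple gives τ = F·(L/2) + F·(L/2) = F L = (24.5)(1.78) = 43.61 N·m.
Newton's second law for rotation, τ = Iα, gives α = τ/I = 43.61/3.644 = 11.97 rad/s².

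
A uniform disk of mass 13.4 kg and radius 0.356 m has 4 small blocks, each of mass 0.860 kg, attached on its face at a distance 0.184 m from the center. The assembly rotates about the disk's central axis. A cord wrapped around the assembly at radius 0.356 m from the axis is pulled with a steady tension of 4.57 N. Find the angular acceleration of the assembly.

I_disk = ½MR² = ½(13.4)(0.356)² = 0.8491 kg·m².
I_blocks = 4·m·r² = 4(0.860)(0.184)² = 0.1165 kg·m².
Total I = 0.9656 kg·m².
τ = F r = (4.57)(0.356) = 1.627 N·m.
α = τ/I = 1.627/0.9656 = 1.685 rad/s².

α ≈ 1.68 rad/s²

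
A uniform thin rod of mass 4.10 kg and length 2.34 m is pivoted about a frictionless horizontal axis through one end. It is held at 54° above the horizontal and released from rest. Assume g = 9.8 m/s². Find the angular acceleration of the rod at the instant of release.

α ≈ 3.69 rad/s²

About the pivot, I = (1/3)ML² = (1/3)(4.10)(2.34)² = 7.483 kg·m².
The weight acts at the center, a distance L/2 = 1.170 m from the pivot; τ = Mg(L/2) cos 54° = 27.63 N·m.
α = τ/I = 27.63/7.483 = 3.692 rad/s².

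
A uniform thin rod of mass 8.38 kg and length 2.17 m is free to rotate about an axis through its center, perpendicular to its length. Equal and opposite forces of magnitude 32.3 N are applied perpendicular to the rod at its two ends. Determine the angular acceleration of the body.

I = (1/12)ML² = (1/12)(8.38)(2.17)² = 3.288 kg·m².
The couple gives τ = F·(L/2) + F·(L/2) = F L = (32.3)(2.17) = 70.09 N·m.
From τ = Iα: α = 70.09/3.288 = 21.31 rad/s².

α ≈ 21.3 rad/s²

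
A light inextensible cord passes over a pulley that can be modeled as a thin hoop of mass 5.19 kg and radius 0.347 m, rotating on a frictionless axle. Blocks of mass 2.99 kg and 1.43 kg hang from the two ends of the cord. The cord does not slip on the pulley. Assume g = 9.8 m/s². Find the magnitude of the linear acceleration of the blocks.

a ≈ 1.59 m/s²

I = MR² = (5.19)(0.347)² = 0.6249 kg·m².
Heavier block: m₁g − T₁ = m₁a. Lighter block: T₂ − m₂g = m₂a.
Pulley: (T₁ − T₂)R = Iα = I(a/R), so T₁ − T₂ = (I/R²)a = 1·M_p a = 5.190·a.
Adding the three: (m₁ − m₂)g = (m₁ + m₂ + 5.190)a, so a = (2.99 − 1.43)(9.8)/(2.99 + 1.43 + 5.190) = 1.591 m/s².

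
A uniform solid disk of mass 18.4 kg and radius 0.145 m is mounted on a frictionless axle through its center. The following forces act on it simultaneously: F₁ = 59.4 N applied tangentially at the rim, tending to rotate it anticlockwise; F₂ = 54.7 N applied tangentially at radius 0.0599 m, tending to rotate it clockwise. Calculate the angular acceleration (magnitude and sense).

α ≈ 27.6 rad/s², anticlockwise

I = ½MR² = (1/2)(18.4)(0.145)² = 0.1934 kg·m².
Taking anticlockwise as positive: τ₁ = +(59.4)(0.145) = +8.613 N·m; τ₂ = −(54.7)(0.0599) = −3.277 N·m.
Net torque τ = 5.336 N·m.
α = τ/I = 5.336/0.1934 = 27.59 rad/s².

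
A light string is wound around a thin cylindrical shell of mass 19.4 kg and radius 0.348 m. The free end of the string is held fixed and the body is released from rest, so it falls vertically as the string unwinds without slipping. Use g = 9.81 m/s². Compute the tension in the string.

Translation: Mg − T = Ma. Rotation about the center: TR = Iα with I = MR².
With a = αR: T = (I/R²)a = M a, so Mg = (1 + 1.000)Ma.
a = g/(1 + 1.000) = 9.81/2.000 = 4.905 m/s².
T = 1.000·M·a = (1.000)(19.4)(4.905) = 95.16 N.

T ≈ 95.2 N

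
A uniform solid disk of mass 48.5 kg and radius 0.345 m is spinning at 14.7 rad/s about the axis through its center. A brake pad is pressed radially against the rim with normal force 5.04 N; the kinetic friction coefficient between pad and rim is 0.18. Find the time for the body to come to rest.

t ≈ 136 s

I = ½MR² = (1/2)(48.5)(0.345)² = 2.886 kg·m².
Friction force f = μN = (0.18)(5.04) = 0.9072 N at the rim; torque magnitude τ = fR = 0.3130 N·m, opposing ω.
|α| = τ/I = 0.3130/2.886 = 0.1084 rad/s² (deceleration).
0 = ω₀ − |α|t ⇒ t = ω₀/|α| = 14.7/0.1084 = 135.6 s.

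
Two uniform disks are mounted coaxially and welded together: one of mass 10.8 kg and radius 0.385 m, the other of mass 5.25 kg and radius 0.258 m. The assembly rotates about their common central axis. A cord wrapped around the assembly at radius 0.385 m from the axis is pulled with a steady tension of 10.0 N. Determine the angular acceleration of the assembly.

I = ½M₁R₁² + ½M₂R₂² = ½(10.8)(0.385)² + ½(5.25)(0.258)² = 0.9751 kg·m².
τ = F r = (10.0)(0.385) = 3.850 N·m.
α = τ/I = 3.850/0.9751 = 3.948 rad/s².

α ≈ 3.95 rad/s²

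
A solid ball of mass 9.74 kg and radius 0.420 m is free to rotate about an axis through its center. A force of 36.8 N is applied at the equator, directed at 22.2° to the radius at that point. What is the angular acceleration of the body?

α ≈ 8.50 rad/s²

I = (2/5)MR² = (2/5)(9.74)(0.420)² = 0.6873 kg·m².
Only the tangential component produces torque: τ = F R sinθ = (36.8)(0.420) sin 22.2° = 5.840 N·m.
From τ = Iα: α = 5.840/0.6873 = 8.497 rad/s².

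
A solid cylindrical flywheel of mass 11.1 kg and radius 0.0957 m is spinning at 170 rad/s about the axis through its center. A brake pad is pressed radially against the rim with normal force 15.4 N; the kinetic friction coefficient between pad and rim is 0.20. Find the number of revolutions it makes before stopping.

≈ 397 revolutions

I = ½MR² = (1/2)(11.1)(0.0957)² = 0.05083 kg·m².
Friction force f = μN = (0.20)(15.4) = 3.080 N at the rim; torque magnitude τ = fR = 0.2948 N·m, opposing ω.
|α| = τ/I = 0.2948/0.05083 = 5.799 rad/s² (deceleration).
ω² = ω₀² − 2|α|θ with ω = 0 ⇒ θ = ω₀²/(2|α|) = 2492 rad = 396.6 rev.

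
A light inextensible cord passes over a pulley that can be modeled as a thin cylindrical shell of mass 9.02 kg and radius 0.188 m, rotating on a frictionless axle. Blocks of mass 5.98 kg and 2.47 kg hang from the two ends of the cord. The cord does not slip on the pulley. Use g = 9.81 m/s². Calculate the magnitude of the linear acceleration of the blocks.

I = MR² = (9.02)(0.188)² = 0.3188 kg·m².
Heavier block: m₁g − T₁ = m₁a. Lighter block: T₂ − m₂g = m₂a.
Pulley: (T₁ − T₂)R = Iα = I(a/R), so T₁ − T₂ = (I/R²)a = 1·M_p a = 9.020·a.
Adding the three: (m₁ − m₂)g = (m₁ + m₂ + 9.020)a, so a = (5.98 − 2.47)(9.81)/(5.98 + 2.47 + 9.020) = 1.971 m/s².

a ≈ 1.97 m/s²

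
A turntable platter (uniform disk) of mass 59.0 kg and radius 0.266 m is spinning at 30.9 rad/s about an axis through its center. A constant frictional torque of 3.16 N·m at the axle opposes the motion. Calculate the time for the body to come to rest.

t ≈ 20.4 s

I = ½MR² = (1/2)(59.0)(0.266)² = 2.087 kg·m².
The net torque has magnitude 3.16 N·m, opposing ω.
|α| = τ/I = 3.160/2.087 = 1.514 rad/s² (deceleration).
0 = ω₀ − |α|t ⇒ t = ω₀/|α| = 30.9/1.514 = 20.41 s.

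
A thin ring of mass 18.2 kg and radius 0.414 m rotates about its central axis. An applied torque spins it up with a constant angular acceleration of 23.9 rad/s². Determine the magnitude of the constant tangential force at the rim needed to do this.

I = MR² = (18.2)(0.414)² = 3.119 kg·m².
The required torque is τ = Iα = (3.119)(23.90) = 74.55 N·m.
A tangential force at the rim gives τ = FR, so F = τ/R = 74.55/0.414 = 180.1 N.

F ≈ 180 N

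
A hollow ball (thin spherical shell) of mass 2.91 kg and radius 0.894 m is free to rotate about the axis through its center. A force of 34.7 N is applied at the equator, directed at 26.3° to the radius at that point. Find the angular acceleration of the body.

I = (2/3)MR² = (2/3)(2.91)(0.894)² = 1.551 kg·m².
Only the tangential component produces torque: τ = F R sinθ = (34.7)(0.894) sin 26.3° = 13.74 N·m.
Newton's second law for rotation, τ = Iα, gives α = τ/I = 13.74/1.551 = 8.865 rad/s².

α ≈ 8.86 rad/s²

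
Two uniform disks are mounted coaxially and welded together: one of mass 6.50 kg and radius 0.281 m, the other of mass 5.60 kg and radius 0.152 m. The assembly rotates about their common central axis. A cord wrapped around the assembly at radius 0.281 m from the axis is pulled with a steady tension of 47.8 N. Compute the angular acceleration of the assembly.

α ≈ 41.8 rad/s²

I = ½M₁R₁² + ½M₂R₂² = ½(6.50)(0.281)² + ½(5.60)(0.152)² = 0.3213 kg·m².
τ = F r = (47.8)(0.281) = 13.43 N·m.
α = τ/I = 13.43/0.3213 = 41.80 rad/s².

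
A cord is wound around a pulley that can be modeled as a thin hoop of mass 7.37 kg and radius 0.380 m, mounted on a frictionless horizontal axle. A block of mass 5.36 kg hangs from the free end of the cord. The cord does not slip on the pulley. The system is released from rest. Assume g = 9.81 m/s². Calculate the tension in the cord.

T ≈ 30.4 N

I = MR² = (7.37)(0.380)² = 1.064 kg·m².
Block: mg − T = ma. Pulley: TR = Iα. No-slip: a = αR, so T = (I/R²)a = 7.370·a.
Then mg = (m + 7.370)a, so a = (5.36)(9.81)/(5.36 + 7.370) = 4.131 m/s².
T = 7.370·a = 30.44 N.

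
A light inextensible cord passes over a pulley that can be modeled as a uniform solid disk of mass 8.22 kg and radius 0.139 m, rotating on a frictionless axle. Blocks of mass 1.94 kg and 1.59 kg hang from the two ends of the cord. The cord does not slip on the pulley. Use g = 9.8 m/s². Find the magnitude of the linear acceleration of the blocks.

a ≈ 0.449 m/s²

I = ½MR² = (1/2)(8.22)(0.139)² = 0.07941 kg·m².
Heavier block: m₁g − T₁ = m₁a. Lighter block: T₂ − m₂g = m₂a.
Pulley: (T₁ − T₂)R = Iα = I(a/R), so T₁ − T₂ = (I/R²)a = (1/2)M_p a = 4.110·a.
Adding the three: (m₁ − m₂)g = (m₁ + m₂ + 4.110)a, so a = (1.94 − 1.59)(9.8)/(1.94 + 1.59 + 4.110) = 0.4490 m/s².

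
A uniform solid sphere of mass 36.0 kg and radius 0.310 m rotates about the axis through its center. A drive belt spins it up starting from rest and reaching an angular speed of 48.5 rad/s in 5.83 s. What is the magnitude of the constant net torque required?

τ ≈ 11.5 N·m

I = (2/5)MR² = (2/5)(36.0)(0.310)² = 1.384 kg·m².
α = Δω/Δt = (48.5 − 0)/5.83 = 8.319 rad/s².
τ = Iα = (1.384)(8.319) = 11.51 N·m.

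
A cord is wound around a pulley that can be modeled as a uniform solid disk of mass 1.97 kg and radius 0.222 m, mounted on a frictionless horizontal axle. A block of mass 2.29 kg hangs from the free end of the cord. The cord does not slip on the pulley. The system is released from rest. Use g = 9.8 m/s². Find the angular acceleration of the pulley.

I = ½MR² = (1/2)(1.97)(0.222)² = 0.04854 kg·m².
Block: mg − T = ma. Pulley: TR = Iα. No-slip: a = αR, so T = (I/R²)a = 0.9850·a.
Then mg = (m + 0.9850)a, so a = (2.29)(9.8)/(2.29 + 0.9850) = 6.853 m/s².
α = a/R = 6.853/0.222 = 30.87 rad/s².

α ≈ 30.9 rad/s²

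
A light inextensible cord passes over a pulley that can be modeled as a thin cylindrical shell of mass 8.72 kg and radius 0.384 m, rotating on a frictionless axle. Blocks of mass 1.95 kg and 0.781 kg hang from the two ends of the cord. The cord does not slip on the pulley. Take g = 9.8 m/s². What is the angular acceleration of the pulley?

I = MR² = (8.72)(0.384)² = 1.286 kg·m².
Heavier block: m₁g − T₁ = m₁a. Lighter block: T₂ − m₂g = m₂a.
Pulley: (T₁ − T₂)R = Iα = I(a/R), so T₁ − T₂ = (I/R²)a = 1·M_p a = 8.720·a.
Adding the three: (m₁ − m₂)g = (m₁ + m₂ + 8.720)a, so a = (1.95 − 0.781)(9.8)/(1.95 + 0.781 + 8.720) = 1.000 m/s².
α = a/R = 1.000/0.384 = 2.605 rad/s².

α ≈ 2.61 rad/s²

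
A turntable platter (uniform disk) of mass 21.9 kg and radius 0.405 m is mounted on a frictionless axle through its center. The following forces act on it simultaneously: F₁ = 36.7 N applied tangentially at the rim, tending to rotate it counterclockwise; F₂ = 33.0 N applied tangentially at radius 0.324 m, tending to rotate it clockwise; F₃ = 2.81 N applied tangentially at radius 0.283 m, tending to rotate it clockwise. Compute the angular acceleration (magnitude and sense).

α ≈ 1.88 rad/s², counterclockwise

I = ½MR² = (1/2)(21.9)(0.405)² = 1.796 kg·m².
Taking counterclockwise as positive: τ₁ = +(36.7)(0.405) = +14.86 N·m; τ₂ = −(33.0)(0.324) = −10.69 N·m; τ₃ = −(2.81)(0.283) = −0.7952 N·m.
Net torque τ = 3.376 N·m.
α = τ/I = 3.376/1.796 = 1.880 rad/s².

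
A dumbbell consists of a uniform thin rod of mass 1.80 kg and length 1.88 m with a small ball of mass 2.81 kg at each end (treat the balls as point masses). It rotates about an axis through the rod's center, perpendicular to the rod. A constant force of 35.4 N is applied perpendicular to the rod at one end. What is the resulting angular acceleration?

α ≈ 6.05 rad/s²

I_rod = (1/12)ML² = (1/12)(1.80)(1.88)² = 0.5302 kg·m².
I_balls = 2·m·(L/2)² = 2(2.81)(0.9400)² = 4.966 kg·m².
Total I = 5.496 kg·m².
τ = F·(L/2) = (35.4)(0.940) = 33.28 N·m.
α = τ/I = 33.28/5.496 = 6.055 rad/s².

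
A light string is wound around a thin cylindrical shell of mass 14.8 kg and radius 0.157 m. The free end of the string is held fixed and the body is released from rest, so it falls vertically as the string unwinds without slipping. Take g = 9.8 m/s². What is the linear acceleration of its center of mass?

a ≈ 4.90 m/s²

Translation: Mg − T = Ma. Rotation about the center: TR = Iα with I = MR².
With a = αR: T = (I/R²)a = M a, so Mg = (1 + 1.000)Ma.
a = g/(1 + 1.000) = 9.8/2.000 = 4.900 m/s².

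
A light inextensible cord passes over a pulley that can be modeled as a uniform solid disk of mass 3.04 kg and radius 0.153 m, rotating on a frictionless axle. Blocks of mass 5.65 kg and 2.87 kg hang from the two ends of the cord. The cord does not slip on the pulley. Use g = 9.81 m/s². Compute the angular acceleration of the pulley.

α ≈ 17.8 rad/s²

I = ½MR² = (1/2)(3.04)(0.153)² = 0.03558 kg·m².
Heavier block: m₁g − T₁ = m₁a. Lighter block: T₂ − m₂g = m₂a.
Pulley: (T₁ − T₂)R = Iα = I(a/R), so T₁ − T₂ = (I/R²)a = (1/2)M_p a = 1.520·a.
Adding the three: (m₁ − m₂)g = (m₁ + m₂ + 1.520)a, so a = (5.65 − 2.87)(9.81)/(5.65 + 2.87 + 1.520) = 2.716 m/s².
α = a/R = 2.716/0.153 = 17.75 rad/s².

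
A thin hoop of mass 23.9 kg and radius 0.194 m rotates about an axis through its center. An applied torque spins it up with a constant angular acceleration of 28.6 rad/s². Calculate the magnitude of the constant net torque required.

τ ≈ 25.7 N·m

I = MR² = (23.9)(0.194)² = 0.8995 kg·m².
τ = Iα = (0.8995)(28.60) = 25.73 N·m.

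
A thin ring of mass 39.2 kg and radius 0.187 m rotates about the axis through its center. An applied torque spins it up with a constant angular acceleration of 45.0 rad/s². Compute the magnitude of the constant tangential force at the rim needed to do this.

F ≈ 330 N

I = MR² = (39.2)(0.187)² = 1.371 kg·m².
The required torque is τ = Iα = (1.371)(45.00) = 61.69 N·m.
A tangential force at the rim gives τ = FR, so F = τ/R = 61.69/0.187 = 329.9 N.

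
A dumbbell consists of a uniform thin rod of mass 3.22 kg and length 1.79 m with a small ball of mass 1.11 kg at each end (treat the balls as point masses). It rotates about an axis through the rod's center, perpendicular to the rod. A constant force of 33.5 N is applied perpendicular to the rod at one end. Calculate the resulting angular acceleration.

I_rod = (1/12)ML² = (1/12)(3.22)(1.79)² = 0.8598 kg·m².
I_balls = 2·m·(L/2)² = 2(1.11)(0.8950)² = 1.778 kg·m².
Total I = 2.638 kg·m².
τ = F·(L/2) = (33.5)(0.895) = 29.98 N·m.
α = τ/I = 29.98/2.638 = 11.37 rad/s².

α ≈ 11.4 rad/s²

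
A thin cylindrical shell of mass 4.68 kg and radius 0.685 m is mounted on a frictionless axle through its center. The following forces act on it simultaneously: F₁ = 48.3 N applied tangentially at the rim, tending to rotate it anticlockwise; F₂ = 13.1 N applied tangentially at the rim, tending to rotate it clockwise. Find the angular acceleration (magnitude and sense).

α ≈ 11.0 rad/s², anticlockwise

I = MR² = (4.68)(0.685)² = 2.196 kg·m².
Taking anticlockwise as positive: τ₁ = +(48.3)(0.685) = +33.09 N·m; τ₂ = −(13.1)(0.685) = −8.973 N·m.
Net torque τ = 24.11 N·m.
α = τ/I = 24.11/2.196 = 10.98 rad/s².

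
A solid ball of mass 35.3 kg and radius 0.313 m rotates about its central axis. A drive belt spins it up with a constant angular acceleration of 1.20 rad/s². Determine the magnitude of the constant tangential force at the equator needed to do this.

I = (2/5)MR² = (2/5)(35.3)(0.313)² = 1.383 kg·m².
The required torque is τ = Iα = (1.383)(1.200) = 1.660 N·m.
A tangential force at the equator gives τ = FR, so F = τ/R = 1.660/0.313 = 5.303 N.

F ≈ 5.30 N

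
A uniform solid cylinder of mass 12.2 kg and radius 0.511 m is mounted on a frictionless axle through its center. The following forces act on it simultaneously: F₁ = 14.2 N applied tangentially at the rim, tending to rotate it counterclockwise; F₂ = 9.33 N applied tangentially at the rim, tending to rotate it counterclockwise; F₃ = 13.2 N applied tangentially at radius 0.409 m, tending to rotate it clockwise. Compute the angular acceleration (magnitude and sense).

α ≈ 4.16 rad/s², counterclockwise

I = ½MR² = (1/2)(12.2)(0.511)² = 1.593 kg·m².
Taking counterclockwise as positive: τ₁ = +(14.2)(0.511) = +7.256 N·m; τ₂ = +(9.33)(0.511) = +4.768 N·m; τ₃ = −(13.2)(0.409) = −5.399 N·m.
Net torque τ = 6.625 N·m.
α = τ/I = 6.625/1.593 = 4.159 rad/s².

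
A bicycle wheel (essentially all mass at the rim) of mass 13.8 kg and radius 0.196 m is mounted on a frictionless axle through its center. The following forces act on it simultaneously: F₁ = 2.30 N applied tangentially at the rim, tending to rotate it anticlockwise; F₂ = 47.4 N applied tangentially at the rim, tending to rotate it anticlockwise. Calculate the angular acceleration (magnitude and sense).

α ≈ 18.4 rad/s², anticlockwise

I = MR² = (13.8)(0.196)² = 0.5301 kg·m².
Taking anticlockwise as positive: τ₁ = +(2.30)(0.196) = +0.4508 N·m; τ₂ = +(47.4)(0.196) = +9.290 N·m.
Net torque τ = 9.741 N·m.
α = τ/I = 9.741/0.5301 = 18.37 rad/s².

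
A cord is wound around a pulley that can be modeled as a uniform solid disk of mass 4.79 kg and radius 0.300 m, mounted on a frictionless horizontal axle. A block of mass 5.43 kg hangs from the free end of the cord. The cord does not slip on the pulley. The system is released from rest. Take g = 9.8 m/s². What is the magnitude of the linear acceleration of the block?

I = ½MR² = (1/2)(4.79)(0.300)² = 0.2155 kg·m².
Block: mg − T = ma. Pulley: TR = Iα. No-slip: a = αR, so T = (I/R²)a = 2.395·a.
Then mg = (m + 2.395)a, so a = (5.43)(9.8)/(5.43 + 2.395) = 6.801 m/s².

a ≈ 6.80 m/s²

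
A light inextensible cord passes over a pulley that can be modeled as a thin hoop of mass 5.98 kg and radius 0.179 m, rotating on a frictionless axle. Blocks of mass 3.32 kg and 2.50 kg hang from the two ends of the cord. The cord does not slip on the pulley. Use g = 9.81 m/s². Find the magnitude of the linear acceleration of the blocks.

a ≈ 0.682 m/s²

I = MR² = (5.98)(0.179)² = 0.1916 kg·m².
Heavier block: m₁g − T₁ = m₁a. Lighter block: T₂ − m₂g = m₂a.
Pulley: (T₁ − T₂)R = Iα = I(a/R), so T₁ − T₂ = (I/R²)a = 1·M_p a = 5.980·a.
Adding the three: (m₁ − m₂)g = (m₁ + m₂ + 5.980)a, so a = (3.32 − 2.50)(9.81)/(3.32 + 2.50 + 5.980) = 0.6817 m/s².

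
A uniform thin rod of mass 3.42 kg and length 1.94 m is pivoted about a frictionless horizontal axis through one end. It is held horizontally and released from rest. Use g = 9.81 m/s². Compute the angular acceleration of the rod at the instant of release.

α ≈ 7.59 rad/s²

About the pivot, I = (1/3)ML² = (1/3)(3.42)(1.94)² = 4.291 kg·m².
The weight acts at the center, a distance L/2 = 0.9700 m from the pivot; τ = Mg(L/2) = 32.54 N·m.
α = τ/I = 32.54/4.291 = 7.585 rad/s².
(Equivalently α = (3g/(2L)) = 7.585 rad/s².)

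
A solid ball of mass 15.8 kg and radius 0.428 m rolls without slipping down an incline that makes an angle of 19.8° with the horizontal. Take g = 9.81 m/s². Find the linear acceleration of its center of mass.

Translation along the incline: Mg sinθ − f = Ma.
Rotation about the center: fR = Iα with I = (2/5)MR². No-slip gives a = αR, so f = (I/R²)a = (2/5)M a.
Substituting: Mg sinθ = (1 + 0.4000)Ma, so a = g sinθ/(1 + 0.4000) = (9.81) sin 19.8° / 1.400 = 2.374 m/s².

a ≈ 2.37 m/s²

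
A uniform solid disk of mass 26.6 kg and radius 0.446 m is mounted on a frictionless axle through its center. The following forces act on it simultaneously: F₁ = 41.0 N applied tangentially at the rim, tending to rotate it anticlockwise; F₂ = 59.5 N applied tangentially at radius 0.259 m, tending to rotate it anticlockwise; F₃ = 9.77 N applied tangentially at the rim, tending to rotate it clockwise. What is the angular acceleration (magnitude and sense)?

I = ½MR² = (1/2)(26.6)(0.446)² = 2.646 kg·m².
Taking anticlockwise as positive: τ₁ = +(41.0)(0.446) = +18.29 N·m; τ₂ = +(59.5)(0.259) = +15.41 N·m; τ₃ = −(9.77)(0.446) = −4.357 N·m.
Net torque τ = 29.34 N·m.
α = τ/I = 29.34/2.646 = 11.09 rad/s².

α ≈ 11.1 rad/s², anticlockwise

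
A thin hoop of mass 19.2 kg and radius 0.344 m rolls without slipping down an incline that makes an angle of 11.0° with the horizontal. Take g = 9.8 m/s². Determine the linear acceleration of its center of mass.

Translation along the incline: Mg sinθ − f = Ma.
Rotation about the center: fR = Iα with I = MR². No-slip gives a = αR, so f = (I/R²)a = M a.
Substituting: Mg sinθ = (1 + 1.000)Ma, so a = g sinθ/(1 + 1.000) = (9.8) sin 11.0° / 2.000 = 0.9350 m/s².

a ≈ 0.935 m/s²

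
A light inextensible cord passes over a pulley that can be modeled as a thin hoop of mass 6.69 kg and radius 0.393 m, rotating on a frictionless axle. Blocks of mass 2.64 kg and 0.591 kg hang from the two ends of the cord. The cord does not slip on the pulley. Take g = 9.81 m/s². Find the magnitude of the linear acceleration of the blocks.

a ≈ 2.03 m/s²

I = MR² = (6.69)(0.393)² = 1.033 kg·m².
Heavier block: m₁g − T₁ = m₁a. Lighter block: T₂ − m₂g = m₂a.
Pulley: (T₁ − T₂)R = Iα = I(a/R), so T₁ − T₂ = (I/R²)a = 1·M_p a = 6.690·a.
Adding the three: (m₁ − m₂)g = (m₁ + m₂ + 6.690)a, so a = (2.64 − 0.591)(9.81)/(2.64 + 0.591 + 6.690) = 2.026 m/s².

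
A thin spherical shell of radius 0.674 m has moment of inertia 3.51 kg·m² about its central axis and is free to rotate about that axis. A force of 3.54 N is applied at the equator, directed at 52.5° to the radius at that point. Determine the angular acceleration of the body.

Only the tangential component produces torque: τ = F R sinθ = (3.54)(0.674) sin 52.5° = 1.893 N·m.
From τ = Iα: α = 1.893/3.510 = 0.5393 rad/s².

α ≈ 0.539 rad/s²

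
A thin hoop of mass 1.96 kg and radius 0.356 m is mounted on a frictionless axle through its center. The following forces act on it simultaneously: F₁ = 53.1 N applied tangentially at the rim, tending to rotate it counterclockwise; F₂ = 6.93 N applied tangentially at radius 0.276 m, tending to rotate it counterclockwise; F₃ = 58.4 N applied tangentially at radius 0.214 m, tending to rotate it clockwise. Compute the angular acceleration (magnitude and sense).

α ≈ 33.5 rad/s², counterclockwise

I = MR² = (1.96)(0.356)² = 0.2484 kg·m².
Taking counterclockwise as positive: τ₁ = +(53.1)(0.356) = +18.90 N·m; τ₂ = +(6.93)(0.276) = +1.913 N·m; τ₃ = −(58.4)(0.214) = −12.50 N·m.
Net torque τ = 8.319 N·m.
α = τ/I = 8.319/0.2484 = 33.49 rad/s².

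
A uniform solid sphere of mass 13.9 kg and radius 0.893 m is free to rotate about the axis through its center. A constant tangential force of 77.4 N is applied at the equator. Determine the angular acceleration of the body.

I = (2/5)MR² = (2/5)(13.9)(0.893)² = 4.434 kg·m².
τ = F R = (77.4)(0.893) = 69.12 N·m.
Newton's second law for rotation, τ = Iα, gives α = τ/I = 69.12/4.434 = 15.59 rad/s².

α ≈ 15.6 rad/s²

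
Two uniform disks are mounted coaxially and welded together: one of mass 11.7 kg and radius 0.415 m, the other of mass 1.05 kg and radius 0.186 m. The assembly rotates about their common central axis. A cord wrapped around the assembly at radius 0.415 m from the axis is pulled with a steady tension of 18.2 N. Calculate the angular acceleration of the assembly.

I = ½M₁R₁² + ½M₂R₂² = ½(11.7)(0.415)² + ½(1.05)(0.186)² = 1.026 kg·m².
τ = F r = (18.2)(0.415) = 7.553 N·m.
α = τ/I = 7.553/1.026 = 7.364 rad/s².

α ≈ 7.36 rad/s²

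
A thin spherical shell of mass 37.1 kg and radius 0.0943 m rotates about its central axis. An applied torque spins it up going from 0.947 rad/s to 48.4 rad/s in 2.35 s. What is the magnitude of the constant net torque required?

I = (2/3)MR² = (2/3)(37.1)(0.0943)² = 0.2199 kg·m².
α = Δω/Δt = (48.4 − 0.947)/2.35 = 20.19 rad/s².
τ = Iα = (0.2199)(20.19) = 4.441 N·m.

τ ≈ 4.44 N·m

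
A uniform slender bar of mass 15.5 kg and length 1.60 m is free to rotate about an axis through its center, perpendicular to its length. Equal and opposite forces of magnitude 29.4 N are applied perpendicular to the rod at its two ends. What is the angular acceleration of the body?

I = (1/12)ML² = (1/12)(15.5)(1.60)² = 3.307 kg·m².
The couple gives τ = F·(L/2) + F·(L/2) = F L = (29.4)(1.60) = 47.04 N·m.
From τ = Iα: α = 47.04/3.307 = 14.23 rad/s².

α ≈ 14.2 rad/s²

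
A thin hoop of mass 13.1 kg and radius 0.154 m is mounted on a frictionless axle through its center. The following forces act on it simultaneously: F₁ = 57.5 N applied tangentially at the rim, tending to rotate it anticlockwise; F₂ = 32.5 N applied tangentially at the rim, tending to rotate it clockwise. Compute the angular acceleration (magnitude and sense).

I = MR² = (13.1)(0.154)² = 0.3107 kg·m².
Taking anticlockwise as positive: τ₁ = +(57.5)(0.154) = +8.855 N·m; τ₂ = −(32.5)(0.154) = −5.005 N·m.
Net torque τ = 3.850 N·m.
α = τ/I = 3.850/0.3107 = 12.39 rad/s².

α ≈ 12.4 rad/s², anticlockwise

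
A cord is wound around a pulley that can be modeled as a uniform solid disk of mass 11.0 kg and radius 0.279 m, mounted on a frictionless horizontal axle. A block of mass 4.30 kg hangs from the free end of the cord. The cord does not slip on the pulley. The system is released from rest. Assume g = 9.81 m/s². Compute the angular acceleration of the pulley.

I = ½MR² = (1/2)(11.0)(0.279)² = 0.4281 kg·m².
Block: mg − T = ma. Pulley: TR = Iα. No-slip: a = αR, so T = (I/R²)a = 5.500·a.
Then mg = (m + 5.500)a, so a = (4.30)(9.81)/(4.30 + 5.500) = 4.304 m/s².
α = a/R = 4.304/0.279 = 15.43 rad/s².

α ≈ 15.4 rad/s²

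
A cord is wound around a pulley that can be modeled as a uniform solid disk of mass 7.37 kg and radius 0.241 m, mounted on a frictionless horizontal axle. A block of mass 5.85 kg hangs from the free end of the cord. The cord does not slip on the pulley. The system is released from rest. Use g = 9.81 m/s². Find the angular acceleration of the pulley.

α ≈ 25.0 rad/s²

I = ½MR² = (1/2)(7.37)(0.241)² = 0.2140 kg·m².
Block: mg − T = ma. Pulley: TR = Iα. No-slip: a = αR, so T = (I/R²)a = 3.685·a.
Then mg = (m + 3.685)a, so a = (5.85)(9.81)/(5.85 + 3.685) = 6.019 m/s².
α = a/R = 6.019/0.241 = 24.97 rad/s².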